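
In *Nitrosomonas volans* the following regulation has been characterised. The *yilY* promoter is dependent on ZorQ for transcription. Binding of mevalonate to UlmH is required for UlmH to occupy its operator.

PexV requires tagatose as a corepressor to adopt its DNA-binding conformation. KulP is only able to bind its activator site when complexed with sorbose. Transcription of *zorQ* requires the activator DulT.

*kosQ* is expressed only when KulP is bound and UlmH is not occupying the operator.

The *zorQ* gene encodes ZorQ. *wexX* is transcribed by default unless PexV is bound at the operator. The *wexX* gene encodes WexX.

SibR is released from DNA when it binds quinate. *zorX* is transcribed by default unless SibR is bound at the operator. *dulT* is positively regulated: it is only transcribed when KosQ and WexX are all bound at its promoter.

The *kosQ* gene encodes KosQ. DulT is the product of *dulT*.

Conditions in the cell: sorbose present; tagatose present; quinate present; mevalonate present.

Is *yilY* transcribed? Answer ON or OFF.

OFF

Mevalonate is present, so UlmH is active.
Sorbose is present, so KulP is active.
With repressor UlmH bound, *kosQ* is not transcribed.
So KosQ is not produced.
Tagatose is present, so PexV is active.
With repressor PexV bound, *wexX* is not transcribed.
So WexX is not produced.
Required activator KosQ is absent, so *dulT* is not transcribed.
So DulT is not produced.
Required activator DulT is absent, so *zorQ* is not transcribed.
So ZorQ is not produced.
Required activator ZorQ is absent, so *yilY* is not transcribed.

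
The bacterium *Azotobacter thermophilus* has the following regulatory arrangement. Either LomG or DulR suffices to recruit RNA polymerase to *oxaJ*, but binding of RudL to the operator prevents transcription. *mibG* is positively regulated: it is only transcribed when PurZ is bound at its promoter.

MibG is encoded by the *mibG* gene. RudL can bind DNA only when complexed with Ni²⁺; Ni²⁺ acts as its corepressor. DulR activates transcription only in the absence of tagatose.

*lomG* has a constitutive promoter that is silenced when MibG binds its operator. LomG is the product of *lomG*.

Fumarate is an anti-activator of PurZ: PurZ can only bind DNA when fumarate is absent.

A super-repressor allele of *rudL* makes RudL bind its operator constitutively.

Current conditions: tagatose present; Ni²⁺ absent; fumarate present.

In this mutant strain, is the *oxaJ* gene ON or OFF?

Fumarate is present, so PurZ is inactive.
Required activator PurZ is absent, so *mibG* is not transcribed.
So MibG is not produced.
With no repressor bound, *lomG* is transcribed.
So LomG is produced and active.
Tagatose is present, so DulR is inactive.
RudL is constitutively active in this strain.
With repressor RudL bound, *oxaJ* is not transcribed.

OFF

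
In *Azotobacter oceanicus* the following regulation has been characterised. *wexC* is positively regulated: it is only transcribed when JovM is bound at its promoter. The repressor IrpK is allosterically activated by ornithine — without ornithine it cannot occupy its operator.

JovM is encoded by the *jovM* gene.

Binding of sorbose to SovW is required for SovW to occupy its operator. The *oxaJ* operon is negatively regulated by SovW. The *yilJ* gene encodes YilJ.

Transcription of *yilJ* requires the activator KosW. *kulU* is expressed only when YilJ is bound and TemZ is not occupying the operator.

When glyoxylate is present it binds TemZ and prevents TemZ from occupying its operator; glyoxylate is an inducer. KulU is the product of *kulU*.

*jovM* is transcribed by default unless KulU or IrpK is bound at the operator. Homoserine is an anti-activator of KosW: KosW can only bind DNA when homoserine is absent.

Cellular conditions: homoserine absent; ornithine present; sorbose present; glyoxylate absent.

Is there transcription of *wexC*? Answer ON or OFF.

Homoserine is absent, so KosW is active.
No repressor is bound and KosW is active, so *yilJ* is transcribed.
So YilJ is produced and active.
Glyoxylate is absent, so TemZ is active.
With repressor TemZ bound, *kulU* is not transcribed.
So KulU is not produced.
Ornithine is present, so IrpK is active.
With repressor IrpK bound, *jovM* is not transcribed.
So JovM is not produced.
Required activator JovM is absent, so *wexC* is not transcribed.

OFF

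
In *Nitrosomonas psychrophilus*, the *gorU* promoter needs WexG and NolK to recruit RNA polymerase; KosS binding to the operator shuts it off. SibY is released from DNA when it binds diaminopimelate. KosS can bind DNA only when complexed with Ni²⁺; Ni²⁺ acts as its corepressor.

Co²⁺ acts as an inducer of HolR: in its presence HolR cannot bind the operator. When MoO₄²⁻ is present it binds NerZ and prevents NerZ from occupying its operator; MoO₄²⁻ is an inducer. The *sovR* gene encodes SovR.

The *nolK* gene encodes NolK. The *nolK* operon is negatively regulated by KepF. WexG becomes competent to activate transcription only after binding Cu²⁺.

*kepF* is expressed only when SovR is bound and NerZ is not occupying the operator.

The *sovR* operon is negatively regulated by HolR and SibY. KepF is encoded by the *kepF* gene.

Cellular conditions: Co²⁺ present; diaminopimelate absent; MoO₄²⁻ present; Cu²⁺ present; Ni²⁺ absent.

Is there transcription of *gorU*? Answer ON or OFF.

ON

Ni²⁺ is absent, so KosS is inactive.
Cu²⁺ is present, so WexG is active.
Co²⁺ is present, so HolR is inactive.
Diaminopimelate is absent, so SibY is active.
With repressor SibY bound, *sovR* is not transcribed.
So SovR is not produced.
MoO₄²⁻ is present, so NerZ is inactive.
Required activator SovR is absent, so *kepF* is not transcribed.
So KepF is not produced.
With no repressor bound, *nolK* is transcribed.
So NolK is produced and active.
No repressor is bound and WexG and NolK are active, so *gorU* is transcribed.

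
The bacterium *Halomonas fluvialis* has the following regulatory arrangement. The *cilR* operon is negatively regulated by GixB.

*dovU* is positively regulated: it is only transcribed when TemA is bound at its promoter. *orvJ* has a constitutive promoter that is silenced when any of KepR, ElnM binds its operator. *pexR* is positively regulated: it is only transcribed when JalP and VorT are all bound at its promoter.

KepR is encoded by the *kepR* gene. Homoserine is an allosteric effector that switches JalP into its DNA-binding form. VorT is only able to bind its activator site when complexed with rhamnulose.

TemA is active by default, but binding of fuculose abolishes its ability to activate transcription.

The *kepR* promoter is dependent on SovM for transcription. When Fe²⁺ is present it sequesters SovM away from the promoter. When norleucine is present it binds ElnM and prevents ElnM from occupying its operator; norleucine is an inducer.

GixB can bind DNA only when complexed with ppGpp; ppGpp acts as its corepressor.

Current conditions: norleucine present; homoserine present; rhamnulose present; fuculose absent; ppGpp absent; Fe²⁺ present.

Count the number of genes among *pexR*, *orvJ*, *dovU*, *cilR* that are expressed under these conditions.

Homoserine is present, so JalP is active.
Rhamnulose is present, so VorT is active.
No repressor is bound and JalP and VorT are active, so *pexR* is transcribed.
→ *pexR* is ON.
Fe²⁺ is present, so SovM is inactive.
Required activator SovM is absent, so *kepR* is not transcribed.
So KepR is not produced.
Norleucine is present, so ElnM is inactive.
With no repressor bound, *orvJ* is transcribed.
→ *orvJ* is ON.
Fuculose is absent, so TemA is active.
No repressor is bound and TemA is active, so *dovU* is transcribed.
→ *dovU* is ON.
ppGpp is absent, so GixB is inactive.
With no repressor bound, *cilR* is transcribed.
→ *cilR* is ON.
4 of the 4 genes are transcribed.

4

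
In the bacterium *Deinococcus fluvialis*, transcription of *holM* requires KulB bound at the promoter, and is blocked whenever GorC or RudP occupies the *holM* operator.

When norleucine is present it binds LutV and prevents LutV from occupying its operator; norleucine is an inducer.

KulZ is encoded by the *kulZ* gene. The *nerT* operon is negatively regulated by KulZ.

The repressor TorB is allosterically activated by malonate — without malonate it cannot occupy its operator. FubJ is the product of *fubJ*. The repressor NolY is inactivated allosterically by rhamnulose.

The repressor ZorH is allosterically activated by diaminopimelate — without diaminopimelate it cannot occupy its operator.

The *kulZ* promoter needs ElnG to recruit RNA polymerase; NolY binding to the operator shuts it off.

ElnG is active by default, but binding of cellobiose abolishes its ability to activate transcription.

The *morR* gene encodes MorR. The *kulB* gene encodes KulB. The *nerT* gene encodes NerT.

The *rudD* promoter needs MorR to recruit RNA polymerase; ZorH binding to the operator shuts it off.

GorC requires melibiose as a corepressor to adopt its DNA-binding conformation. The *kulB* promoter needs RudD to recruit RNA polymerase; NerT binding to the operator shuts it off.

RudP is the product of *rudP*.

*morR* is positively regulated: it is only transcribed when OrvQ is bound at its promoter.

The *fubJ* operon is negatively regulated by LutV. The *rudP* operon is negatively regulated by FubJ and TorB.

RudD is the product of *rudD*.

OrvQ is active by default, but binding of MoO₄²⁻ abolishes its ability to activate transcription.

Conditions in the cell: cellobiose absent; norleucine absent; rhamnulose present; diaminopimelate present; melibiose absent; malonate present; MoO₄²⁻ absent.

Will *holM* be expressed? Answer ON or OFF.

Melibiose is absent, so GorC is inactive.
Norleucine is absent, so LutV is active.
With repressor LutV bound, *fubJ* is not transcribed.
So FubJ is not produced.
Malonate is present, so TorB is active.
With repressor TorB bound, *rudP* is not transcribed.
So RudP is not produced.
Rhamnulose is present, so NolY is inactive.
Cellobiose is absent, so ElnG is active.
No repressor is bound and ElnG is active, so *kulZ* is transcribed.
So KulZ is produced and active.
With repressor KulZ bound, *nerT* is not transcribed.
So NerT is not produced.
MoO₄²⁻ is absent, so OrvQ is active.
No repressor is bound and OrvQ is active, so *morR* is transcribed.
So MorR is produced and active.
Diaminopimelate is present, so ZorH is active.
With repressor ZorH bound, *rudD* is not transcribed.
So RudD is not produced.
Required activator RudD is absent, so *kulB* is not transcribed.
So KulB is not produced.
Required activator KulB is absent, so *holM* is not transcribed.

OFF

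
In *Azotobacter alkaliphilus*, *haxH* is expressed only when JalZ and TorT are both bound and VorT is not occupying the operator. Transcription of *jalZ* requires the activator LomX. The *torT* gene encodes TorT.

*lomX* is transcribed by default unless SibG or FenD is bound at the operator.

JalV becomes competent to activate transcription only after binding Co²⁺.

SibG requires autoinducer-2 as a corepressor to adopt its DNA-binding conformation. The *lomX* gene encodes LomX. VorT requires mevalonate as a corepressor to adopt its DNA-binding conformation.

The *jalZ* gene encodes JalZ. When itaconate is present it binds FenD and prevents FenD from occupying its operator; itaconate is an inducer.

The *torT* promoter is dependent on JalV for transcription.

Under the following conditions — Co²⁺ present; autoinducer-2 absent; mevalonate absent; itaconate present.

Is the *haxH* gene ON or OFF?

Mevalonate is absent, so VorT is inactive.
Autoinducer-2 is absent, so SibG is inactive.
Itaconate is present, so FenD is inactive.
With no repressor bound, *lomX* is transcribed.
So LomX is produced and active.
No repressor is bound and LomX is active, so *jalZ* is transcribed.
So JalZ is produced and active.
Co²⁺ is present, so JalV is active.
No repressor is bound and JalV is active, so *torT* is transcribed.
So TorT is produced and active.
No repressor is bound and JalZ and TorT are active, so *haxH* is transcribed.

ON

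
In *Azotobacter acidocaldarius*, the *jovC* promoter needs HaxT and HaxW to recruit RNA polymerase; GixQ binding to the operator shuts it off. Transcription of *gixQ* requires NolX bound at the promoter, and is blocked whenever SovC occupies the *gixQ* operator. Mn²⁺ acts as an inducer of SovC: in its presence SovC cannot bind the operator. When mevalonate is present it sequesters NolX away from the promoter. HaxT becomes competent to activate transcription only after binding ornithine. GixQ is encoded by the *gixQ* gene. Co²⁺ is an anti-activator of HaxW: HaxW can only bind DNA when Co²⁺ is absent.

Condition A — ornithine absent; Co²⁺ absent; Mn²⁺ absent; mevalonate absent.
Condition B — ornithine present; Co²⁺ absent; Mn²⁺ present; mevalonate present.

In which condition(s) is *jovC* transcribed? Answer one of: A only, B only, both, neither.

Condition A:
Ornithine is absent, so HaxT is inactive.
Co²⁺ is absent, so HaxW is active.
Mn²⁺ is absent, so SovC is active.
Mevalonate is absent, so NolX is active.
With repressor SovC bound, *gixQ* is not transcribed.
So GixQ is not produced.
Required activator HaxT is absent, so *jovC* is not transcribed.
→ *jovC* is OFF in A.
Condition B:
Ornithine is present, so HaxT is active.
Co²⁺ is absent, so HaxW is active.
Mn²⁺ is present, so SovC is inactive.
Mevalonate is present, so NolX is inactive.
Required activator NolX is absent, so *gixQ* is not transcribed.
So GixQ is not produced.
No repressor is bound and HaxT and HaxW are active, so *jovC* is transcribed.
→ *jovC* is ON in B.

B only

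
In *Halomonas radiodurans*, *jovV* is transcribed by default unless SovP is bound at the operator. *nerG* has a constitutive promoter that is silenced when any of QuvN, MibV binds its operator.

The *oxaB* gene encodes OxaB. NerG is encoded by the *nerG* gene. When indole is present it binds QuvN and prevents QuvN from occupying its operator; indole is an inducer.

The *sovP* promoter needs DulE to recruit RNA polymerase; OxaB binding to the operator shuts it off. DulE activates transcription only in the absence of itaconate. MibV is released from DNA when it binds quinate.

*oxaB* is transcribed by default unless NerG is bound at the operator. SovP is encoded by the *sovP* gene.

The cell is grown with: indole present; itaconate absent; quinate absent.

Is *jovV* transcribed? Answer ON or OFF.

Indole is present, so QuvN is inactive.
Quinate is absent, so MibV is active.
With repressor MibV bound, *nerG* is not transcribed.
So NerG is not produced.
With no repressor bound, *oxaB* is transcribed.
So OxaB is produced and active.
Itaconate is absent, so DulE is active.
With repressor OxaB bound, *sovP* is not transcribed.
So SovP is not produced.
With no repressor bound, *jovV* is transcribed.

ON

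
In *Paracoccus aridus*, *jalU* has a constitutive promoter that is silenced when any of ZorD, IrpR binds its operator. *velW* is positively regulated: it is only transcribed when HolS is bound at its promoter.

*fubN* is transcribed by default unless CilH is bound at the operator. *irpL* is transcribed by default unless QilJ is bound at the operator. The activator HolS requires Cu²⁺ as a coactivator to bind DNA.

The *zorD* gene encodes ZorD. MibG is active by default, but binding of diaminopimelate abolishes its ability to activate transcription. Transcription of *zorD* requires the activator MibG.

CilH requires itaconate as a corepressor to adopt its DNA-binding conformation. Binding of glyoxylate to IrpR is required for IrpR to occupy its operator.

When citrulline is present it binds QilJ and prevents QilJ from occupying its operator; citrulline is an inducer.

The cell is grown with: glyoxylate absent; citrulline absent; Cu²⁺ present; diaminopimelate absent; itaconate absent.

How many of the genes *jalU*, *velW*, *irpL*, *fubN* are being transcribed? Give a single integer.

2

Diaminopimelate is absent, so MibG is active.
No repressor is bound and MibG is active, so *zorD* is transcribed.
So ZorD is produced and active.
Glyoxylate is absent, so IrpR is inactive.
With repressor ZorD bound, *jalU* is not transcribed.
→ *jalU* is OFF.
Cu²⁺ is present, so HolS is active.
No repressor is bound and HolS is active, so *velW* is transcribed.
→ *velW* is ON.
Citrulline is absent, so QilJ is active.
With repressor QilJ bound, *irpL* is not transcribed.
→ *irpL* is OFF.
Itaconate is absent, so CilH is inactive.
With no repressor bound, *fubN* is transcribed.
→ *fubN* is ON.
2 of the 4 genes are transcribed.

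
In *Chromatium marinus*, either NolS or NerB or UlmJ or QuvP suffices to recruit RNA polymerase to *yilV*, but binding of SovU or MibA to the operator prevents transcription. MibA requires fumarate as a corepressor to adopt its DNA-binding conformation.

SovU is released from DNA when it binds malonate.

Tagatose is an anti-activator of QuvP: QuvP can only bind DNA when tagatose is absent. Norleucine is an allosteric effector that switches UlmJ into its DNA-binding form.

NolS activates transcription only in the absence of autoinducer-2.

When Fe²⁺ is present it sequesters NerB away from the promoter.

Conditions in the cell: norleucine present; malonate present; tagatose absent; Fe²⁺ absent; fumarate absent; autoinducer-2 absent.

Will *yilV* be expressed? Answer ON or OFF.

ON

Autoinducer-2 is absent, so NolS is active.
Malonate is present, so SovU is inactive.
Fe²⁺ is absent, so NerB is active.
Norleucine is present, so UlmJ is active.
Fumarate is absent, so MibA is inactive.
Tagatose is absent, so QuvP is active.
Activator NolS is present, so *yilV* is transcribed.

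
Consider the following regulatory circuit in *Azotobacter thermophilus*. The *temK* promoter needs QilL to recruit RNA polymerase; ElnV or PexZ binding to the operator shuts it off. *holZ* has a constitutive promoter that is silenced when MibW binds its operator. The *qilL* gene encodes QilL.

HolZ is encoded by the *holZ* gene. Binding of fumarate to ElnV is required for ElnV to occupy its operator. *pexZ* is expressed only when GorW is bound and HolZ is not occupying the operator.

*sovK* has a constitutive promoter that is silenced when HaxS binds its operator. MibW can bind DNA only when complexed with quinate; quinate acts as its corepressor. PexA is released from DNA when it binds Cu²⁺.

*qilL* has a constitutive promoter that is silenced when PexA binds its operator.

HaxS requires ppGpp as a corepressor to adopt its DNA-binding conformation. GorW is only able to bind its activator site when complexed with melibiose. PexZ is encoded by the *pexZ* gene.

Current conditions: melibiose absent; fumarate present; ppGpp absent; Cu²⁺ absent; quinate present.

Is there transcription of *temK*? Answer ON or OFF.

Fumarate is present, so ElnV is active.
Cu²⁺ is absent, so PexA is active.
With repressor PexA bound, *qilL* is not transcribed.
So QilL is not produced.
Quinate is present, so MibW is active.
With repressor MibW bound, *holZ* is not transcribed.
So HolZ is not produced.
Melibiose is absent, so GorW is inactive.
Required activator GorW is absent, so *pexZ* is not transcribed.
So PexZ is not produced.
With repressor ElnV bound, *temK* is not transcribed.

OFF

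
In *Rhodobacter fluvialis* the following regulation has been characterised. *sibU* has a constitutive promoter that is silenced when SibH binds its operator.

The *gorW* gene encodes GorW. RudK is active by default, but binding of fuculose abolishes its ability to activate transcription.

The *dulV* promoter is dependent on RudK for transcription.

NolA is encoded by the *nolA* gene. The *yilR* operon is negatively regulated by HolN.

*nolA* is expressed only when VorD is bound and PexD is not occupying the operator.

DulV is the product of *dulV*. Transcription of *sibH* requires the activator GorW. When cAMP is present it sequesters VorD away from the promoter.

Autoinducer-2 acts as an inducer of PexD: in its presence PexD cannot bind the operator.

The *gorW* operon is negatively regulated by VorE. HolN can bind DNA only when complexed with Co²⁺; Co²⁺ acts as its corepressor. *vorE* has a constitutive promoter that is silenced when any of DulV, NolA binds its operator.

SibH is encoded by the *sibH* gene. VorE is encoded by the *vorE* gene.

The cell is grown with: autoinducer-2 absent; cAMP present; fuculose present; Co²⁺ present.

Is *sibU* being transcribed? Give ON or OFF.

Fuculose is present, so RudK is inactive.
Required activator RudK is absent, so *dulV* is not transcribed.
So DulV is not produced.
Autoinducer-2 is absent, so PexD is active.
cAMP is present, so VorD is inactive.
With repressor PexD bound, *nolA* is not transcribed.
So NolA is not produced.
With no repressor bound, *vorE* is transcribed.
So VorE is produced and active.
With repressor VorE bound, *gorW* is not transcribed.
So GorW is not produced.
Required activator GorW is absent, so *sibH* is not transcribed.
So SibH is not produced.
With no repressor bound, *sibU* is transcribed.

ON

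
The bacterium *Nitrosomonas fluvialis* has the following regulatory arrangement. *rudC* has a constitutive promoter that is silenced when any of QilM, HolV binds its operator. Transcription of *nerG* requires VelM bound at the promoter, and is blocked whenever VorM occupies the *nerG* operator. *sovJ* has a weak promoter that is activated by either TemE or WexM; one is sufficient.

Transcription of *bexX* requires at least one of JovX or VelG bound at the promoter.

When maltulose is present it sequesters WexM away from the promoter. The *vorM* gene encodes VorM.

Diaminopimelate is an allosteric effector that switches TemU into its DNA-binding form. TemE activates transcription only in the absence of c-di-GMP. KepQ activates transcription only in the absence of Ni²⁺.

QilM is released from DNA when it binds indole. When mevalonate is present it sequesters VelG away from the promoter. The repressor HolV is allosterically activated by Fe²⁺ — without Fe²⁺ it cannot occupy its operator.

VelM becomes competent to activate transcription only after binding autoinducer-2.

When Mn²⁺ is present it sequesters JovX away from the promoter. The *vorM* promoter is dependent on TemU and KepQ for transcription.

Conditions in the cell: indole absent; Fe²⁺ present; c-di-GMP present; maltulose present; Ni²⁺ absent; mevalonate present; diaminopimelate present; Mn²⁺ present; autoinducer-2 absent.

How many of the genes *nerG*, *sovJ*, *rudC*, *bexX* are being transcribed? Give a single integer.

Diaminopimelate is present, so TemU is active.
Ni²⁺ is absent, so KepQ is active.
No repressor is bound and TemU and KepQ are active, so *vorM* is transcribed.
So VorM is produced and active.
Autoinducer-2 is absent, so VelM is inactive.
With repressor VorM bound, *nerG* is not transcribed.
→ *nerG* is OFF.
c-di-GMP is present, so TemE is inactive.
Maltulose is present, so WexM is inactive.
No activator is available at the *sovJ* promoter, so *sovJ* is not transcribed.
→ *sovJ* is OFF.
Indole is absent, so QilM is active.
Fe²⁺ is present, so HolV is active.
With repressor QilM bound, *rudC* is not transcribed.
→ *rudC* is OFF.
Mn²⁺ is present, so JovX is inactive.
Mevalonate is present, so VelG is inactive.
No activator is available at the *bexX* promoter, so *bexX* is not transcribed.
→ *bexX* is OFF.
0 of the 4 genes are transcribed.

0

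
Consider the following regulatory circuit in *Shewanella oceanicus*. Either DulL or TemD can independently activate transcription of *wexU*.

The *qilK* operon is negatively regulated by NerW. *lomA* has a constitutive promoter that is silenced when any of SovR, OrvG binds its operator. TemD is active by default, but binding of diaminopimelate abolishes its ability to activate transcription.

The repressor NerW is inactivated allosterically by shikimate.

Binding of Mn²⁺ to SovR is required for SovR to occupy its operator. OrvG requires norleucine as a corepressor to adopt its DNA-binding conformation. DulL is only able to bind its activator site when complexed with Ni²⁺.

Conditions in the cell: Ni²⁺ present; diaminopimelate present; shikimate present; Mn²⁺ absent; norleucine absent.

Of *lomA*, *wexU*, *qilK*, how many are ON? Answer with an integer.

3

Mn²⁺ is absent, so SovR is inactive.
Norleucine is absent, so OrvG is inactive.
With no repressor bound, *lomA* is transcribed.
→ *lomA* is ON.
Ni²⁺ is present, so DulL is active.
Diaminopimelate is present, so TemD is inactive.
Activator DulL is present, so *wexU* is transcribed.
→ *wexU* is ON.
Shikimate is present, so NerW is inactive.
With no repressor bound, *qilK* is transcribed.
→ *qilK* is ON.
3 of the 3 genes are transcribed.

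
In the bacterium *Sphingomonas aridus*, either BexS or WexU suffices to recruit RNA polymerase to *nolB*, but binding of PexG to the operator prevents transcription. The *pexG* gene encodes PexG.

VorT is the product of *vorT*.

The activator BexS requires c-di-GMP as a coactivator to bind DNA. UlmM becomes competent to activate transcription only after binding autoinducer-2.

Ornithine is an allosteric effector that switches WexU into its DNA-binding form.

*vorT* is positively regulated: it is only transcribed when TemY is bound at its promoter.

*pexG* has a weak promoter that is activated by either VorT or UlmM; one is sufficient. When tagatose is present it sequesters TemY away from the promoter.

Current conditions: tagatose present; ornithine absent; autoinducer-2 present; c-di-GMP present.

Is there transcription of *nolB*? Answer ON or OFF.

c-di-GMP is present, so BexS is active.
Ornithine is absent, so WexU is inactive.
Tagatose is present, so TemY is inactive.
Required activator TemY is absent, so *vorT* is not transcribed.
So VorT is not produced.
Autoinducer-2 is present, so UlmM is active.
Activator UlmM is present, so *pexG* is transcribed.
So PexG is produced and active.
With repressor PexG bound, *nolB* is not transcribed.

OFF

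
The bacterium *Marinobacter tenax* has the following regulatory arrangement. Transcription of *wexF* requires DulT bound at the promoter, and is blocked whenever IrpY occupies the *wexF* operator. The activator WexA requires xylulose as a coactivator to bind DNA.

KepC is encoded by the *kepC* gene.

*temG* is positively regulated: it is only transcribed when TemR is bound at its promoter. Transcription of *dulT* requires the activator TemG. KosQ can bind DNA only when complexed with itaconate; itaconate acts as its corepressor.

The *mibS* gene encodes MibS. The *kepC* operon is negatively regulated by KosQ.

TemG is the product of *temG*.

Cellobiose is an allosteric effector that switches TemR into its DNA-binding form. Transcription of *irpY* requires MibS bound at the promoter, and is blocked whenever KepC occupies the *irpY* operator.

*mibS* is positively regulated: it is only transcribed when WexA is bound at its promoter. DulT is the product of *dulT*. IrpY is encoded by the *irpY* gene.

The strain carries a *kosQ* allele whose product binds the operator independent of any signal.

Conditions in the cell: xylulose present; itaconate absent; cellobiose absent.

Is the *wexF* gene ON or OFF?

Xylulose is present, so WexA is active.
No repressor is bound and WexA is active, so *mibS* is transcribed.
So MibS is produced and active.
KosQ is constitutively active in this strain.
With repressor KosQ bound, *kepC* is not transcribed.
So KepC is not produced.
No repressor is bound and MibS is active, so *irpY* is transcribed.
So IrpY is produced and active.
Cellobiose is absent, so TemR is inactive.
Required activator TemR is absent, so *temG* is not transcribed.
So TemG is not produced.
Required activator TemG is absent, so *dulT* is not transcribed.
So DulT is not produced.
With repressor IrpY bound, *wexF* is not transcribed.

OFF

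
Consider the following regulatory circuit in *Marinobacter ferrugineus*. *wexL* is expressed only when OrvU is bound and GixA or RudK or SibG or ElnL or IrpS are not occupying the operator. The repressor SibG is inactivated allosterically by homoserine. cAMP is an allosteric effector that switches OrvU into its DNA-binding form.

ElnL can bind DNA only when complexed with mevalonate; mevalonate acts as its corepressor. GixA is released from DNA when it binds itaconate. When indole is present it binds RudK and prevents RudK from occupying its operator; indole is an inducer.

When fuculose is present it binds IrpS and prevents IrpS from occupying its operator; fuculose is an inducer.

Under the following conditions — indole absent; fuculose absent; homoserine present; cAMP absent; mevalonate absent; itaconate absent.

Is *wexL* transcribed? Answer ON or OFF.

OFF

Itaconate is absent, so GixA is active.
Indole is absent, so RudK is active.
Homoserine is present, so SibG is inactive.
cAMP is absent, so OrvU is inactive.
Mevalonate is absent, so ElnL is inactive.
Fuculose is absent, so IrpS is active.
With repressor GixA bound, *wexL* is not transcribed.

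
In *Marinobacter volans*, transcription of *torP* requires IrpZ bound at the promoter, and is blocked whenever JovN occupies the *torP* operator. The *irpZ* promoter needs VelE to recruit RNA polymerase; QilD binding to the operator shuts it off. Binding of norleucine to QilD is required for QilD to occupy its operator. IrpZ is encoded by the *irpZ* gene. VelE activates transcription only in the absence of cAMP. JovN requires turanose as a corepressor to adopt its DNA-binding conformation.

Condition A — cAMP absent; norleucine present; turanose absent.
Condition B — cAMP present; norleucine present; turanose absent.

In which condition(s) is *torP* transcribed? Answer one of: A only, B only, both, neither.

Condition A:
cAMP is absent, so VelE is active.
Norleucine is present, so QilD is active.
With repressor QilD bound, *irpZ* is not transcribed.
So IrpZ is not produced.
Turanose is absent, so JovN is inactive.
Required activator IrpZ is absent, so *torP* is not transcribed.
→ *torP* is OFF in A.
Condition B:
cAMP is present, so VelE is inactive.
Norleucine is present, so QilD is active.
With repressor QilD bound, *irpZ* is not transcribed.
So IrpZ is not produced.
Turanose is absent, so JovN is inactive.
Required activator IrpZ is absent, so *torP* is not transcribed.
→ *torP* is OFF in B.

neither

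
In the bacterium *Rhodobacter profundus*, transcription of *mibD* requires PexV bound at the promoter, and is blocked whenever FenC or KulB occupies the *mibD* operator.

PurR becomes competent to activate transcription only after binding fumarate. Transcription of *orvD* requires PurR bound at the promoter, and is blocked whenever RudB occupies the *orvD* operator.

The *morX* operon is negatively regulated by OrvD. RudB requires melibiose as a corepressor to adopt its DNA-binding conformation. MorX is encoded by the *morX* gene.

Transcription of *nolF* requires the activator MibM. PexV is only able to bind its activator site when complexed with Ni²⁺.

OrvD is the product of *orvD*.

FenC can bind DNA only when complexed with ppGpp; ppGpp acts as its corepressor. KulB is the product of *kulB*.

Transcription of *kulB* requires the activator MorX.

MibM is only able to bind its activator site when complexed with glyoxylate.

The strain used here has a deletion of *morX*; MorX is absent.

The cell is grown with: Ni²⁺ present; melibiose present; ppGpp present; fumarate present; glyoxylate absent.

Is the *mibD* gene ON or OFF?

OFF

Ni²⁺ is present, so PexV is active.
ppGpp is present, so FenC is active.
MorX is non-functional in this strain, so it has no effect.
Required activator MorX is absent, so *kulB* is not transcribed.
So KulB is not produced.
With repressor FenC bound, *mibD* is not transcribed.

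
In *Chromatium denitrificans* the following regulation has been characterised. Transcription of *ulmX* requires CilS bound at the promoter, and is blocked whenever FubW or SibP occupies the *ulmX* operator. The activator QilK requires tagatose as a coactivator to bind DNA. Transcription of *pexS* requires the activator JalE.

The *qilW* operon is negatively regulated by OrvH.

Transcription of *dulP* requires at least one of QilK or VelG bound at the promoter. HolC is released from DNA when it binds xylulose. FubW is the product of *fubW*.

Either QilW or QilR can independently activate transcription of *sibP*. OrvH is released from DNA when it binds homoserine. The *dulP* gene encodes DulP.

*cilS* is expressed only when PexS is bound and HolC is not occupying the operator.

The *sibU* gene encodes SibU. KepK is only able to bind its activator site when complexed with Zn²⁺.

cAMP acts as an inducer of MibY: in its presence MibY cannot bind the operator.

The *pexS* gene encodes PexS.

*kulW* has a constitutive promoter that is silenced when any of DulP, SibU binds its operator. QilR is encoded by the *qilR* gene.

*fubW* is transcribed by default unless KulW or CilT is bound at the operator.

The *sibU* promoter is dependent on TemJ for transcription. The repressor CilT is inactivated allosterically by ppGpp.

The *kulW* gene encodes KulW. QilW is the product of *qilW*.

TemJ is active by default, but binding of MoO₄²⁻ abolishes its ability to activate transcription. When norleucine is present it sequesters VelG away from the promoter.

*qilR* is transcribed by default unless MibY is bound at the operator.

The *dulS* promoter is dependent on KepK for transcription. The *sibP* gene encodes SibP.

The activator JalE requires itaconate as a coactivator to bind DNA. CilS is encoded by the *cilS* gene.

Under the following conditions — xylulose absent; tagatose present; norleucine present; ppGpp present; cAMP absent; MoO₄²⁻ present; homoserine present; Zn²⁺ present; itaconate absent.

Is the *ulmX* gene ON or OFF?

OFF

Tagatose is present, so QilK is active.
Norleucine is present, so VelG is inactive.
Activator QilK is present, so *dulP* is transcribed.
So DulP is produced and active.
MoO₄²⁻ is present, so TemJ is inactive.
Required activator TemJ is absent, so *sibU* is not transcribed.
So SibU is not produced.
With repressor DulP bound, *kulW* is not transcribed.
So KulW is not produced.
ppGpp is present, so CilT is inactive.
With no repressor bound, *fubW* is transcribed.
So FubW is produced and active.
Itaconate is absent, so JalE is inactive.
Required activator JalE is absent, so *pexS* is not transcribed.
So PexS is not produced.
Xylulose is absent, so HolC is active.
With repressor HolC bound, *cilS* is not transcribed.
So CilS is not produced.
Homoserine is present, so OrvH is inactive.
With no repressor bound, *qilW* is transcribed.
So QilW is produced and active.
cAMP is absent, so MibY is active.
With repressor MibY bound, *qilR* is not transcribed.
So QilR is not produced.
Activator QilW is present, so *sibP* is transcribed.
So SibP is produced and active.
With repressor FubW bound, *ulmX* is not transcribed.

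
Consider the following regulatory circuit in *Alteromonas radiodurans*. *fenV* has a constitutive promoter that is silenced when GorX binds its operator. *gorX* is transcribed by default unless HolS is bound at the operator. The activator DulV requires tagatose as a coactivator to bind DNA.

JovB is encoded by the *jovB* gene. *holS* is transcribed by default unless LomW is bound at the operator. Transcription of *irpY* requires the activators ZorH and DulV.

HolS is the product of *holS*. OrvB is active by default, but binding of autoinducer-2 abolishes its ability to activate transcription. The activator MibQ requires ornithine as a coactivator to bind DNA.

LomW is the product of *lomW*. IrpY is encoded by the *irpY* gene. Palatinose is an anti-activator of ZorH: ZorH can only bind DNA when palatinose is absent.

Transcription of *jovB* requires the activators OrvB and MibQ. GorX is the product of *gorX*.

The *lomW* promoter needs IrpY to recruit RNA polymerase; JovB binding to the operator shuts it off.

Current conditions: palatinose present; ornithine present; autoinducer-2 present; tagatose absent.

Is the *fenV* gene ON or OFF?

ON

Autoinducer-2 is present, so OrvB is inactive.
Ornithine is present, so MibQ is active.
Required activator OrvB is absent, so *jovB* is not transcribed.
So JovB is not produced.
Palatinose is present, so ZorH is inactive.
Tagatose is absent, so DulV is inactive.
Required activator ZorH is absent, so *irpY* is not transcribed.
So IrpY is not produced.
Required activator IrpY is absent, so *lomW* is not transcribed.
So LomW is not produced.
With no repressor bound, *holS* is transcribed.
So HolS is produced and active.
With repressor HolS bound, *gorX* is not transcribed.
So GorX is not produced.
With no repressor bound, *fenV* is transcribed.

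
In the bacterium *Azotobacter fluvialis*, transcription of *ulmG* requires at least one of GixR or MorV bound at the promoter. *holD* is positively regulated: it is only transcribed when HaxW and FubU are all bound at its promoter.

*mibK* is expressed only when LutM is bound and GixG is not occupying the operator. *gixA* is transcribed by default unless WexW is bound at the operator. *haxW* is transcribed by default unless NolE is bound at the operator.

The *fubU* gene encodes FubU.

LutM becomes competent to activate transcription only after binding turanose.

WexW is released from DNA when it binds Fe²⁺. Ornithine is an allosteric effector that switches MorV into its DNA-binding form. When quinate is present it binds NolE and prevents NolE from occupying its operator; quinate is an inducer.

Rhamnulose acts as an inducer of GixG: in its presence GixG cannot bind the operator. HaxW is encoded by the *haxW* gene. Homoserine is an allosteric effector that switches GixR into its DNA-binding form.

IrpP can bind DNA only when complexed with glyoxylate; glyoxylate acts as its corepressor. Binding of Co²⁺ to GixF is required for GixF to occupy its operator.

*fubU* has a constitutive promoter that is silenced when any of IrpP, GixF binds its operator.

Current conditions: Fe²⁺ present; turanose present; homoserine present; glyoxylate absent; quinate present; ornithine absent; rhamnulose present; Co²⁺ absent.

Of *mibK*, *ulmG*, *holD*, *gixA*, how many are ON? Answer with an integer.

4

Turanose is present, so LutM is active.
Rhamnulose is present, so GixG is inactive.
No repressor is bound and LutM is active, so *mibK* is transcribed.
→ *mibK* is ON.
Homoserine is present, so GixR is active.
Ornithine is absent, so MorV is inactive.
Activator GixR is present, so *ulmG* is transcribed.
→ *ulmG* is ON.
Quinate is present, so NolE is inactive.
With no repressor bound, *haxW* is transcribed.
So HaxW is produced and active.
Glyoxylate is absent, so IrpP is inactive.
Co²⁺ is absent, so GixF is inactive.
With no repressor bound, *fubU* is transcribed.
So FubU is produced and active.
No repressor is bound and HaxW and FubU are active, so *holD* is transcribed.
→ *holD* is ON.
Fe²⁺ is present, so WexW is inactive.
With no repressor bound, *gixA* is transcribed.
→ *gixA* is ON.
4 of the 4 genes are transcribed.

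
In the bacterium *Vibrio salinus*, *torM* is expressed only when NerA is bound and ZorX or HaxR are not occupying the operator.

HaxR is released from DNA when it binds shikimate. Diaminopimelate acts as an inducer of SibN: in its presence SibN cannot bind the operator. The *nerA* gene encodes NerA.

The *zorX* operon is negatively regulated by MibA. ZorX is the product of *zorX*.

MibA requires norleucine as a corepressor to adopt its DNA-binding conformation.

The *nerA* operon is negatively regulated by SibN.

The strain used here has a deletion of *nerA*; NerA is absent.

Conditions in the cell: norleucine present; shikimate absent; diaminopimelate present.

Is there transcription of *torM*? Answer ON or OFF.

Norleucine is present, so MibA is active.
With repressor MibA bound, *zorX* is not transcribed.
So ZorX is not produced.
NerA is non-functional in this strain, so it has no effect.
Shikimate is absent, so HaxR is active.
With repressor HaxR bound, *torM* is not transcribed.

OFF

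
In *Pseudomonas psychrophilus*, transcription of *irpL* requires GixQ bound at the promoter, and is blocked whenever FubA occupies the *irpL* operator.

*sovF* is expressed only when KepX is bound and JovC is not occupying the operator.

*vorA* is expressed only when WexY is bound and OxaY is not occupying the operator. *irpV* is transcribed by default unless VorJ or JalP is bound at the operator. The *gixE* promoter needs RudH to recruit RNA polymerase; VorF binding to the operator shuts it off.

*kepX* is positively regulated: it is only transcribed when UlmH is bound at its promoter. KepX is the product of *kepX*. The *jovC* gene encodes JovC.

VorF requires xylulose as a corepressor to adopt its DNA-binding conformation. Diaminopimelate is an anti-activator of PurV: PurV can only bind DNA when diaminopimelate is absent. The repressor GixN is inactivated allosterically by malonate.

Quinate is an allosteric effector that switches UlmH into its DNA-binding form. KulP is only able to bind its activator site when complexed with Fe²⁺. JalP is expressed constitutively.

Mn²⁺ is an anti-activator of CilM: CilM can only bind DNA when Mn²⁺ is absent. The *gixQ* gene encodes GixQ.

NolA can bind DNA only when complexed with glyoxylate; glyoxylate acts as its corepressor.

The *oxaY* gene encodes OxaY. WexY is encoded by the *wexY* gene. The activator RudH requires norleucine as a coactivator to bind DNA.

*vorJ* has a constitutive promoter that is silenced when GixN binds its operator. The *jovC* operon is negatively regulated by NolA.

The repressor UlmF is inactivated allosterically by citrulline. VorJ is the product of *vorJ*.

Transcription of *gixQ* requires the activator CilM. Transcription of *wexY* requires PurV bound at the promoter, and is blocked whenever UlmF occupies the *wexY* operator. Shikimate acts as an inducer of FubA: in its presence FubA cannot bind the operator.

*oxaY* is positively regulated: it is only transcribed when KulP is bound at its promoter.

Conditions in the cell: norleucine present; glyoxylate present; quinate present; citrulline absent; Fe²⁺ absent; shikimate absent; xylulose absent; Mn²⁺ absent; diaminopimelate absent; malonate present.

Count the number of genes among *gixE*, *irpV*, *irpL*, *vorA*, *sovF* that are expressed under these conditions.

Xylulose is absent, so VorF is inactive.
Norleucine is present, so RudH is active.
No repressor is bound and RudH is active, so *gixE* is transcribed.
→ *gixE* is ON.
Malonate is present, so GixN is inactive.
With no repressor bound, *vorJ* is transcribed.
So VorJ is produced and active.
JalP is produced constitutively and is active.
With repressor VorJ bound, *irpV* is not transcribed.
→ *irpV* is OFF.
Shikimate is absent, so FubA is active.
Mn²⁺ is absent, so CilM is active.
No repressor is bound and CilM is active, so *gixQ* is transcribed.
So GixQ is produced and active.
With repressor FubA bound, *irpL* is not transcribed.
→ *irpL* is OFF.
Fe²⁺ is absent, so KulP is inactive.
Required activator KulP is absent, so *oxaY* is not transcribed.
So OxaY is not produced.
Citrulline is absent, so UlmF is active.
Diaminopimelate is absent, so PurV is active.
With repressor UlmF bound, *wexY* is not transcribed.
So WexY is not produced.
Required activator WexY is absent, so *vorA* is not transcribed.
→ *vorA* is OFF.
Quinate is present, so UlmH is active.
No repressor is bound and UlmH is active, so *kepX* is transcribed.
So KepX is produced and active.
Glyoxylate is present, so NolA is active.
With repressor NolA bound, *jovC* is not transcribed.
So JovC is not produced.
No repressor is bound and KepX is active, so *sovF* is transcribed.
→ *sovF* is ON.
2 of the 5 genes are transcribed.

2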